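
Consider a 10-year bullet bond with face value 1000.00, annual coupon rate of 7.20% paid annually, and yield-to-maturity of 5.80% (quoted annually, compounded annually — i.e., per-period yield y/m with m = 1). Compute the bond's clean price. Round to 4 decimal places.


Answer: Price = 1104.0247

Derivation:
Coupon per period c = face * coupon_rate / m = 72.000000
Periods per year m = 1; per-period yield y/m = 0.058000
Number of cashflows N = 10
Cashflows (t years, CF_t, discount factor 1/(1+y/m)^(m*t), PV):
  t = 1.0000: CF_t = 72.000000, DF = 0.945180, PV = 68.052930
  t = 2.0000: CF_t = 72.000000, DF = 0.893364, PV = 64.322240
  t = 3.0000: CF_t = 72.000000, DF = 0.844390, PV = 60.796068
  t = 4.0000: CF_t = 72.000000, DF = 0.798100, PV = 57.463202
  t = 5.0000: CF_t = 72.000000, DF = 0.754348, PV = 54.313046
  t = 6.0000: CF_t = 72.000000, DF = 0.712994, PV = 51.335582
  t = 7.0000: CF_t = 72.000000, DF = 0.673908, PV = 48.521344
  t = 8.0000: CF_t = 72.000000, DF = 0.636964, PV = 45.861384
  t = 9.0000: CF_t = 72.000000, DF = 0.602045, PV = 43.347244
  t = 10.0000: CF_t = 1072.000000, DF = 0.569041, PV = 610.011621
Price P = sum_t PV_t = 1104.024661


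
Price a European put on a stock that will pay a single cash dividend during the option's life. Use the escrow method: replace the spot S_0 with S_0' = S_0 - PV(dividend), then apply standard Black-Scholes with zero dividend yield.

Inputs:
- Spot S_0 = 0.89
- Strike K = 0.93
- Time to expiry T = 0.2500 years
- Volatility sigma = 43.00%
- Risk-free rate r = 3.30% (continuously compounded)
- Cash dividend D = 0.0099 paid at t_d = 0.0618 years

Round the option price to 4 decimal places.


Answer: Price = 0.1001

Derivation:
PV(D) = D * exp(-r * t_d) = 0.0099 * 0.99796268 = 0.00987983
S_0' = S_0 - PV(D) = 0.8900 - 0.00987983 = 0.88012017
d1 = (ln(S_0'/K) + (r + sigma^2/2)*T) / (sigma*sqrt(T)) = -0.11052852
d2 = d1 - sigma*sqrt(T) = -0.32552852
exp(-rT) = 0.99178394
N(-d1) = 0.54400488; N(-d2) = 0.62760945
P = K * exp(-rT) * N(-d2) - S_0' * N(-d1) = 0.9300 * 0.99178394 * 0.62760945 - 0.88012017 * 0.54400488 = 0.1001


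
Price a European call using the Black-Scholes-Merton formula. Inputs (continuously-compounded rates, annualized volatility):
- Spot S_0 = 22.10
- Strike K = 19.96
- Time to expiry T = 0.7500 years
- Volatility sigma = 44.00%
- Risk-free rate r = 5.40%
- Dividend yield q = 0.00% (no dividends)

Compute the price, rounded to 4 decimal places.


Answer: Price = 4.7960

Derivation:
d1 = (ln(S/K) + (r - q + 0.5*sigma^2) * T) / (sigma * sqrt(T)) = 0.56409047
d2 = d1 - sigma * sqrt(T) = 0.18303929
exp(-rT) = 0.96030916; exp(-qT) = 1.00000000
C = S_0 * exp(-qT) * N(d1) - K * exp(-rT) * N(d2)
N(d1) = 0.71365372; N(d2) = 0.57261641
C = 22.1000 * 1.00000000 * 0.71365372 - 19.9600 * 0.96030916 * 0.57261641 = 4.7960


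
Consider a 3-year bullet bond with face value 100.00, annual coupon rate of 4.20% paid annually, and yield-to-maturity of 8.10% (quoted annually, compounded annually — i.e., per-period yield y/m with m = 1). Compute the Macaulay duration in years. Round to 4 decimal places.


Answer: Macaulay duration = 2.8737 years

Derivation:
Coupon per period c = face * coupon_rate / m = 4.200000
Periods per year m = 1; per-period yield y/m = 0.081000
Number of cashflows N = 3
Cashflows (t years, CF_t, discount factor 1/(1+y/m)^(m*t), PV):
  t = 1.0000: CF_t = 4.200000, DF = 0.925069, PV = 3.885291
  t = 2.0000: CF_t = 4.200000, DF = 0.855753, PV = 3.594164
  t = 3.0000: CF_t = 104.200000, DF = 0.791631, PV = 82.487974
Price P = sum_t PV_t = 89.967430
Macaulay numerator sum_t t * PV_t:
  t * PV_t at t = 1.0000: 3.885291
  t * PV_t at t = 2.0000: 7.188328
  t * PV_t at t = 3.0000: 247.463922
Macaulay duration D = (sum_t t * PV_t) / P = 258.537542 / 89.967430 = 2.873679


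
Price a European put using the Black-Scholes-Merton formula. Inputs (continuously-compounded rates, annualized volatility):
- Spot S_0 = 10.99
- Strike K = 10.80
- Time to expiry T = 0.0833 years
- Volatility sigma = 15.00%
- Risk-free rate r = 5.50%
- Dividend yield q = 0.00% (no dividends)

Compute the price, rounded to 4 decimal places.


d1 = (ln(S/K) + (r - q + 0.5*sigma^2) * T) / (sigma * sqrt(T)) = 0.53030436
d2 = d1 - sigma * sqrt(T) = 0.48701175
exp(-rT) = 0.99542898; exp(-qT) = 1.00000000
P = K * exp(-rT) * N(-d2) - S_0 * exp(-qT) * N(-d1)
N(-d1) = 0.29795046; N(-d2) = 0.31312500
P = 10.8000 * 0.99542898 * 0.31312500 - 10.9900 * 1.00000000 * 0.29795046 = 0.0918

Answer: Price = 0.0918


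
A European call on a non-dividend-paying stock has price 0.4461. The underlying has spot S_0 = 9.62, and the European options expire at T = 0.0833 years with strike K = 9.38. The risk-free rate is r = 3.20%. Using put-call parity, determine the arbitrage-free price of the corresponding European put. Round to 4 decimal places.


Put-call parity: C - P = S_0 * exp(-qT) - K * exp(-rT).
S_0 * exp(-qT) = 9.6200 * 1.00000000 = 9.62000000
K * exp(-rT) = 9.3800 * 0.99733795 = 9.35502997
P = C - S*exp(-qT) + K*exp(-rT)
P = 0.4461 - 9.62000000 + 9.35502997 = 0.1811

Answer: Put price = 0.1811


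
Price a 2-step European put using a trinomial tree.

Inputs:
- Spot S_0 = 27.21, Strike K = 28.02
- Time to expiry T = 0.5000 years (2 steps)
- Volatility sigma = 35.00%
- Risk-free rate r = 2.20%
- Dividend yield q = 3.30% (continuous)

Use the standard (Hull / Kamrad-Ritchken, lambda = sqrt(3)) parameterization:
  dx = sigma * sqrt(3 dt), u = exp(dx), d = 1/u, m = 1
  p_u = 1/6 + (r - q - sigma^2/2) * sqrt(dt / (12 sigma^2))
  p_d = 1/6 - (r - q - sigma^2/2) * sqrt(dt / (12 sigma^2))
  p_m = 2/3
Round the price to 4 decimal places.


Answer: Price = V(0,0) = 2.9555

Derivation:
dt = T/N = 0.250000; dx = sigma*sqrt(3*dt) = 0.303109
u = exp(dx) = 1.354062; d = 1/u = 0.738519
p_u = 0.136871, p_m = 0.666667, p_d = 0.196462
Discount per step: exp(-r*dt) = 0.994515
Stock lattice S(k, j) with j the centered position index:
  k=0: S(0,+0) = 27.2100
  k=1: S(1,-1) = 20.0951; S(1,+0) = 27.2100; S(1,+1) = 36.8440
  k=2: S(2,-2) = 14.8406; S(2,-1) = 20.0951; S(2,+0) = 27.2100; S(2,+1) = 36.8440; S(2,+2) = 49.8891
Terminal payoffs V(N, j) = max(K - S_T, 0):
  V(2,-2) = 13.179398; V(2,-1) = 7.924907; V(2,+0) = 0.810000; V(2,+1) = 0.000000; V(2,+2) = 0.000000
Backward induction: V(k, j) = exp(-r*dt) * [p_u * V(k+1, j+1) + p_m * V(k+1, j) + p_d * V(k+1, j-1)]
  V(1,-1) = exp(-r*dt) * [p_u*0.810000 + p_m*7.924907 + p_d*13.179398] = 7.939601
  V(1,+0) = exp(-r*dt) * [p_u*0.000000 + p_m*0.810000 + p_d*7.924907] = 2.085442
  V(1,+1) = exp(-r*dt) * [p_u*0.000000 + p_m*0.000000 + p_d*0.810000] = 0.158261
  V(0,+0) = exp(-r*dt) * [p_u*0.158261 + p_m*2.085442 + p_d*7.939601] = 2.955487


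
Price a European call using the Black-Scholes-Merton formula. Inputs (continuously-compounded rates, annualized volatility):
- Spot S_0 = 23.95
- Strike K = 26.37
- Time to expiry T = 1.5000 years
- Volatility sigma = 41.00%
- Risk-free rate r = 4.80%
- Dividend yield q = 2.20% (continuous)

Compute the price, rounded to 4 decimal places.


Answer: Price = 4.0764

Derivation:
d1 = (ln(S/K) + (r - q + 0.5*sigma^2) * T) / (sigma * sqrt(T)) = 0.13704462
d2 = d1 - sigma * sqrt(T) = -0.36510078
exp(-rT) = 0.93053090; exp(-qT) = 0.96753856
C = S_0 * exp(-qT) * N(d1) - K * exp(-rT) * N(d2)
N(d1) = 0.55450224; N(d2) = 0.35751809
C = 23.9500 * 0.96753856 * 0.55450224 - 26.3700 * 0.93053090 * 0.35751809 = 4.0764


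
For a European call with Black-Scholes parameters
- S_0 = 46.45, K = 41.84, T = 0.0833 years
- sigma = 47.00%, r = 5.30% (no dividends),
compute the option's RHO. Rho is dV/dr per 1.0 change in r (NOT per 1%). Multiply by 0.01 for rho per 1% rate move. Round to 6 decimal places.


d1 = 0.8709095320; d2 = 0.7352593570
phi(d1) = 0.2730281871; exp(-qT) = 1.0000000000; exp(-rT) = 0.9955948313
N(d2) = 0.7689092222
Rho = K*T*exp(-rT)*N(d2) = 41.8400 * 0.0833 * 0.9955948313 * 0.7689092222 = 2.668053

Answer: Rho = 2.668053


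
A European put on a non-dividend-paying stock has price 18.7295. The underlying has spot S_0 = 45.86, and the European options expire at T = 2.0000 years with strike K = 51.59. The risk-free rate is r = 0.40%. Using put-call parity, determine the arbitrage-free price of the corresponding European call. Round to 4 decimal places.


Answer: Call price = 13.4106

Derivation:
Put-call parity: C - P = S_0 * exp(-qT) - K * exp(-rT).
S_0 * exp(-qT) = 45.8600 * 1.00000000 = 45.86000000
K * exp(-rT) = 51.5900 * 0.99203191 = 51.17892649
C = P + S*exp(-qT) - K*exp(-rT)
C = 18.7295 + 45.86000000 - 51.17892649 = 13.4106


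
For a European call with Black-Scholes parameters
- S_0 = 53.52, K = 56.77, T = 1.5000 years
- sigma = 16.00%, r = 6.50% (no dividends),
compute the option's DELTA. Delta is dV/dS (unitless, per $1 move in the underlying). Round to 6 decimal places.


d1 = 0.2946909597; d2 = 0.0987317802
phi(d1) = 0.3819903570; exp(-qT) = 1.0000000000; exp(-rT) = 0.9071023416
N(d1) = 0.6158850151
Delta = exp(-qT) * N(d1) = 1.0000000000 * 0.6158850151 = 0.615885

Answer: Delta = 0.615885


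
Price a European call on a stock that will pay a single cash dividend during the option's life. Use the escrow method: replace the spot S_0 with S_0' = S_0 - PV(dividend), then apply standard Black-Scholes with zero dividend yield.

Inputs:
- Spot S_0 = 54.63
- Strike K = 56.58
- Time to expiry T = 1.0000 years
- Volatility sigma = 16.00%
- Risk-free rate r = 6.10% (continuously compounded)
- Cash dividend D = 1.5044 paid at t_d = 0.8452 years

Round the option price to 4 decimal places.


PV(D) = D * exp(-r * t_d) = 1.5044 * 0.94974932 = 1.42880288
S_0' = S_0 - PV(D) = 54.6300 - 1.42880288 = 53.20119712
d1 = (ln(S_0'/K) + (r + sigma^2/2)*T) / (sigma*sqrt(T)) = 0.07640833
d2 = d1 - sigma*sqrt(T) = -0.08359167
exp(-rT) = 0.94082324
N(d1) = 0.53045288; N(d2) = 0.46669054
C = S_0' * N(d1) - K * exp(-rT) * N(d2) = 53.20119712 * 0.53045288 - 56.5800 * 0.94082324 * 0.46669054 = 3.3780

Answer: Price = 3.3780


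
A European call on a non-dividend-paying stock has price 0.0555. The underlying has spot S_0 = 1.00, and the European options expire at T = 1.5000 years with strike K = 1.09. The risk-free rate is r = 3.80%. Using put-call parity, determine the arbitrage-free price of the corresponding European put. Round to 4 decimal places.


Put-call parity: C - P = S_0 * exp(-qT) - K * exp(-rT).
S_0 * exp(-qT) = 1.0000 * 1.00000000 = 1.00000000
K * exp(-rT) = 1.0900 * 0.94459407 = 1.02960754
P = C - S*exp(-qT) + K*exp(-rT)
P = 0.0555 - 1.00000000 + 1.02960754 = 0.0851

Answer: Put price = 0.0851


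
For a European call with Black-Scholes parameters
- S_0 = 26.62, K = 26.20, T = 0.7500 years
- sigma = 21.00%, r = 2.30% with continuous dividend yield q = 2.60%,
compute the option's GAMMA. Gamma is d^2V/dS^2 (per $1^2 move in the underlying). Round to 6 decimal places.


Answer: Gamma = 0.079707

Derivation:
d1 = 0.1660069096; d2 = -0.0158584252
phi(d1) = 0.3934828953; exp(-qT) = 0.9806888952; exp(-rT) = 0.9828979294
Gamma = exp(-qT) * phi(d1) / (S * sigma * sqrt(T)) = 0.9806888952 * 0.3934828953 / (26.6200 * 0.2100 * 0.8660254038) = 0.079707


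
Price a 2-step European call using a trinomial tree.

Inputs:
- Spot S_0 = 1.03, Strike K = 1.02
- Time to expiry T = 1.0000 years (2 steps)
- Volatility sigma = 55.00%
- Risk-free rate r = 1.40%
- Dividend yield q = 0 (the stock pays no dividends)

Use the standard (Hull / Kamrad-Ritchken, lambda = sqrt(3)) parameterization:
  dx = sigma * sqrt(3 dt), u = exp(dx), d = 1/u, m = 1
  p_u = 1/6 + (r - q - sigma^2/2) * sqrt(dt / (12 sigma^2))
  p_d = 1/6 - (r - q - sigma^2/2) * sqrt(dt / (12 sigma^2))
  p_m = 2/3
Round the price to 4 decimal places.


Answer: Price = V(0,0) = 0.1959

Derivation:
dt = T/N = 0.500000; dx = sigma*sqrt(3*dt) = 0.673610
u = exp(dx) = 1.961304; d = 1/u = 0.509865
p_u = 0.115728, p_m = 0.666667, p_d = 0.217605
Discount per step: exp(-r*dt) = 0.993024
Stock lattice S(k, j) with j the centered position index:
  k=0: S(0,+0) = 1.0300
  k=1: S(1,-1) = 0.5252; S(1,+0) = 1.0300; S(1,+1) = 2.0201
  k=2: S(2,-2) = 0.2678; S(2,-1) = 0.5252; S(2,+0) = 1.0300; S(2,+1) = 2.0201; S(2,+2) = 3.9621
Terminal payoffs V(N, j) = max(S_T - K, 0):
  V(2,-2) = 0.000000; V(2,-1) = 0.000000; V(2,+0) = 0.010000; V(2,+1) = 1.000143; V(2,+2) = 2.942116
Backward induction: V(k, j) = exp(-r*dt) * [p_u * V(k+1, j+1) + p_m * V(k+1, j) + p_d * V(k+1, j-1)]
  V(1,-1) = exp(-r*dt) * [p_u*0.010000 + p_m*0.000000 + p_d*0.000000] = 0.001149
  V(1,+0) = exp(-r*dt) * [p_u*1.000143 + p_m*0.010000 + p_d*0.000000] = 0.121558
  V(1,+1) = exp(-r*dt) * [p_u*2.942116 + p_m*1.000143 + p_d*0.010000] = 1.002383
  V(0,+0) = exp(-r*dt) * [p_u*1.002383 + p_m*0.121558 + p_d*0.001149] = 0.195917


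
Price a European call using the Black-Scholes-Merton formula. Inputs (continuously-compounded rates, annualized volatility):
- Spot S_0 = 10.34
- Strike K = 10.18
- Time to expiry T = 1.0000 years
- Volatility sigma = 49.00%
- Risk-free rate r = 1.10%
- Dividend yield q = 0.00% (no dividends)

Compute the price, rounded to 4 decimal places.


Answer: Price = 2.1135

Derivation:
d1 = (ln(S/K) + (r - q + 0.5*sigma^2) * T) / (sigma * sqrt(T)) = 0.29927522
d2 = d1 - sigma * sqrt(T) = -0.19072478
exp(-rT) = 0.98906028; exp(-qT) = 1.00000000
C = S_0 * exp(-qT) * N(d1) - K * exp(-rT) * N(d2)
N(d1) = 0.61763497; N(d2) = 0.42437061
C = 10.3400 * 1.00000000 * 0.61763497 - 10.1800 * 0.98906028 * 0.42437061 = 2.1135


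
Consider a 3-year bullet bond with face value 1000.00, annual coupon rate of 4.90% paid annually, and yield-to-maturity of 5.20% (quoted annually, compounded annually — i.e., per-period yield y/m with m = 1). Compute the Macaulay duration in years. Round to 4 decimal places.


Coupon per period c = face * coupon_rate / m = 49.000000
Periods per year m = 1; per-period yield y/m = 0.052000
Number of cashflows N = 3
Cashflows (t years, CF_t, discount factor 1/(1+y/m)^(m*t), PV):
  t = 1.0000: CF_t = 49.000000, DF = 0.950570, PV = 46.577947
  t = 2.0000: CF_t = 49.000000, DF = 0.903584, PV = 44.275615
  t = 3.0000: CF_t = 1049.000000, DF = 0.858920, PV = 901.007215
Price P = sum_t PV_t = 991.860777
Macaulay numerator sum_t t * PV_t:
  t * PV_t at t = 1.0000: 46.577947
  t * PV_t at t = 2.0000: 88.551230
  t * PV_t at t = 3.0000: 2703.021645
Macaulay duration D = (sum_t t * PV_t) / P = 2838.150822 / 991.860777 = 2.861441

Answer: Macaulay duration = 2.8614 years


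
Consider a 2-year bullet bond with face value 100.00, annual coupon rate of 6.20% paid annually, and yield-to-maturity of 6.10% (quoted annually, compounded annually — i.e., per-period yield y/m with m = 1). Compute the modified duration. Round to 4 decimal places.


Coupon per period c = face * coupon_rate / m = 6.200000
Periods per year m = 1; per-period yield y/m = 0.061000
Number of cashflows N = 2
Cashflows (t years, CF_t, discount factor 1/(1+y/m)^(m*t), PV):
  t = 1.0000: CF_t = 6.200000, DF = 0.942507, PV = 5.843544
  t = 2.0000: CF_t = 106.200000, DF = 0.888320, PV = 94.339539
Price P = sum_t PV_t = 100.183083
First compute Macaulay numerator sum_t t * PV_t:
  t * PV_t at t = 1.0000: 5.843544
  t * PV_t at t = 2.0000: 188.679078
Macaulay duration D = 194.522622 / 100.183083 = 1.941671
Modified duration = D / (1 + y/m) = 1.941671 / (1 + 0.061000) = 1.830039

Answer: Modified duration = 1.8300


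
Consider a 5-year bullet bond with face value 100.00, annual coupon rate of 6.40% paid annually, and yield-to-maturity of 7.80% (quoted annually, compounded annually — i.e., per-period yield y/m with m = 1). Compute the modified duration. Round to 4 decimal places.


Answer: Modified duration = 4.0954

Derivation:
Coupon per period c = face * coupon_rate / m = 6.400000
Periods per year m = 1; per-period yield y/m = 0.078000
Number of cashflows N = 5
Cashflows (t years, CF_t, discount factor 1/(1+y/m)^(m*t), PV):
  t = 1.0000: CF_t = 6.400000, DF = 0.927644, PV = 5.936920
  t = 2.0000: CF_t = 6.400000, DF = 0.860523, PV = 5.507347
  t = 3.0000: CF_t = 6.400000, DF = 0.798259, PV = 5.108856
  t = 4.0000: CF_t = 6.400000, DF = 0.740500, PV = 4.739199
  t = 5.0000: CF_t = 106.400000, DF = 0.686920, PV = 73.088294
Price P = sum_t PV_t = 94.380616
First compute Macaulay numerator sum_t t * PV_t:
  t * PV_t at t = 1.0000: 5.936920
  t * PV_t at t = 2.0000: 11.014694
  t * PV_t at t = 3.0000: 15.326569
  t * PV_t at t = 4.0000: 18.956795
  t * PV_t at t = 5.0000: 365.441469
Macaulay duration D = 416.676448 / 94.380616 = 4.414852
Modified duration = D / (1 + y/m) = 4.414852 / (1 + 0.078000) = 4.095410


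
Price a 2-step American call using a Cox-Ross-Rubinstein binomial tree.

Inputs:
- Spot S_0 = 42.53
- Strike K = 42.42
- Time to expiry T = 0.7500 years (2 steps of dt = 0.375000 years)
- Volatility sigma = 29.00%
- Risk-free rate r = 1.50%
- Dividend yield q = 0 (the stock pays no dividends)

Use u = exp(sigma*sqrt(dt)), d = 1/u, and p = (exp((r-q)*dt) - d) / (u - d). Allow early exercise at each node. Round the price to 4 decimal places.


Answer: Price = V(0,0) = 4.0655

Derivation:
dt = T/N = 0.375000
u = exp(sigma*sqrt(dt)) = 1.194333; d = 1/u = 0.837287
p = (exp((r-q)*dt) - d) / (u - d) = 0.471518
Discount per step: exp(-r*dt) = 0.994391
Stock lattice S(k, i) with i counting down-moves:
  k=0: S(0,0) = 42.5300
  k=1: S(1,0) = 50.7950; S(1,1) = 35.6098
  k=2: S(2,0) = 60.6661; S(2,1) = 42.5300; S(2,2) = 29.8157
Terminal payoffs V(N, i) = max(S_T - K, 0):
  V(2,0) = 18.246140; V(2,1) = 0.110000; V(2,2) = 0.000000
Backward induction: V(k, i) = exp(-r*dt) * [p * V(k+1, i) + (1-p) * V(k+1, i+1)]; then take max(V_cont, immediate exercise) for American.
  V(1,0) = exp(-r*dt) * [p*18.246140 + (1-p)*0.110000] = 8.612932; exercise = 8.374989; V(1,0) = max -> 8.612932
  V(1,1) = exp(-r*dt) * [p*0.110000 + (1-p)*0.000000] = 0.051576; exercise = 0.000000; V(1,1) = max -> 0.051576
  V(0,0) = exp(-r*dt) * [p*8.612932 + (1-p)*0.051576] = 4.065477; exercise = 0.110000; V(0,0) = max -> 4.065477


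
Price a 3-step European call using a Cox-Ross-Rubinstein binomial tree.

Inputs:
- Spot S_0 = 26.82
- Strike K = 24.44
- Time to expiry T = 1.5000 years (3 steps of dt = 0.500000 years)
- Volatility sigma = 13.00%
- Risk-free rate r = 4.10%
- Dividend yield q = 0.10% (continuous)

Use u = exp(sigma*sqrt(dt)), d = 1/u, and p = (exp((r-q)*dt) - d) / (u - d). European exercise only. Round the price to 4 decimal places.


Answer: Price = V(0,0) = 4.0686

Derivation:
dt = T/N = 0.500000
u = exp(sigma*sqrt(dt)) = 1.096281; d = 1/u = 0.912175
p = (exp((r-q)*dt) - d) / (u - d) = 0.586761
Discount per step: exp(-r*dt) = 0.979709
Stock lattice S(k, i) with i counting down-moves:
  k=0: S(0,0) = 26.8200
  k=1: S(1,0) = 29.4023; S(1,1) = 24.4645
  k=2: S(2,0) = 32.2332; S(2,1) = 26.8200; S(2,2) = 22.3159
  k=3: S(3,0) = 35.3366; S(3,1) = 29.4023; S(3,2) = 24.4645; S(3,3) = 20.3560
Terminal payoffs V(N, i) = max(S_T - K, 0):
  V(3,0) = 10.896609; V(3,1) = 4.962266; V(3,2) = 0.024522; V(3,3) = 0.000000
Backward induction: V(k, i) = exp(-r*dt) * [p * V(k+1, i) + (1-p) * V(k+1, i+1)].
  V(2,0) = exp(-r*dt) * [p*10.896609 + (1-p)*4.962266] = 8.272964
  V(2,1) = exp(-r*dt) * [p*4.962266 + (1-p)*0.024522] = 2.862513
  V(2,2) = exp(-r*dt) * [p*0.024522 + (1-p)*0.000000] = 0.014097
  V(1,0) = exp(-r*dt) * [p*8.272964 + (1-p)*2.862513] = 5.914655
  V(1,1) = exp(-r*dt) * [p*2.862513 + (1-p)*0.014097] = 1.651238
  V(0,0) = exp(-r*dt) * [p*5.914655 + (1-p)*1.651238] = 4.068580


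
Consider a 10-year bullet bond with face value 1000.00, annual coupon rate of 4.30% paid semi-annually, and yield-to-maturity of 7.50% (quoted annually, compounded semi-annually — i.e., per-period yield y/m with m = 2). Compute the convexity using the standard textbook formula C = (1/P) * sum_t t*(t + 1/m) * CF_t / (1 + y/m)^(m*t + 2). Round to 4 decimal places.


Coupon per period c = face * coupon_rate / m = 21.500000
Periods per year m = 2; per-period yield y/m = 0.037500
Number of cashflows N = 20
Cashflows (t years, CF_t, discount factor 1/(1+y/m)^(m*t), PV):
  t = 0.5000: CF_t = 21.500000, DF = 0.963855, PV = 20.722892
  t = 1.0000: CF_t = 21.500000, DF = 0.929017, PV = 19.973871
  t = 1.5000: CF_t = 21.500000, DF = 0.895438, PV = 19.251924
  t = 2.0000: CF_t = 21.500000, DF = 0.863073, PV = 18.556072
  t = 2.5000: CF_t = 21.500000, DF = 0.831878, PV = 17.885370
  t = 3.0000: CF_t = 21.500000, DF = 0.801810, PV = 17.238911
  t = 3.5000: CF_t = 21.500000, DF = 0.772829, PV = 16.615818
  t = 4.0000: CF_t = 21.500000, DF = 0.744895, PV = 16.015246
  t = 4.5000: CF_t = 21.500000, DF = 0.717971, PV = 15.436382
  t = 5.0000: CF_t = 21.500000, DF = 0.692020, PV = 14.878440
  t = 5.5000: CF_t = 21.500000, DF = 0.667008, PV = 14.340665
  t = 6.0000: CF_t = 21.500000, DF = 0.642899, PV = 13.822328
  t = 6.5000: CF_t = 21.500000, DF = 0.619662, PV = 13.322726
  t = 7.0000: CF_t = 21.500000, DF = 0.597264, PV = 12.841182
  t = 7.5000: CF_t = 21.500000, DF = 0.575676, PV = 12.377042
  t = 8.0000: CF_t = 21.500000, DF = 0.554869, PV = 11.929679
  t = 8.5000: CF_t = 21.500000, DF = 0.534813, PV = 11.498486
  t = 9.0000: CF_t = 21.500000, DF = 0.515483, PV = 11.082878
  t = 9.5000: CF_t = 21.500000, DF = 0.496851, PV = 10.682292
  t = 10.0000: CF_t = 1021.500000, DF = 0.478892, PV = 489.188527
Price P = sum_t PV_t = 777.660733
Convexity numerator sum_t t*(t + 1/m) * CF_t / (1+y/m)^(m*t + 2):
  t = 0.5000: term = 9.625962
  t = 1.0000: term = 27.834107
  t = 1.5000: term = 53.656110
  t = 2.0000: term = 86.194555
  t = 2.5000: term = 124.618634
  t = 3.0000: term = 168.160084
  t = 3.5000: term = 216.109345
  t = 4.0000: term = 267.811925
  t = 4.5000: term = 322.664970
  t = 5.0000: term = 380.114021
  t = 5.5000: term = 439.649952
  t = 6.0000: term = 500.806079
  t = 6.5000: term = 563.155430
  t = 7.0000: term = 626.308170
  t = 7.5000: term = 689.909172
  t = 8.0000: term = 753.635722
  t = 8.5000: term = 817.195361
  t = 9.0000: term = 880.323848
  t = 9.5000: term = 942.783237
  t = 10.0000: term = 47718.782177
Convexity = (1/P) * sum = 55589.338862 / 777.660733 = 71.482764

Answer: Convexity = 71.4828


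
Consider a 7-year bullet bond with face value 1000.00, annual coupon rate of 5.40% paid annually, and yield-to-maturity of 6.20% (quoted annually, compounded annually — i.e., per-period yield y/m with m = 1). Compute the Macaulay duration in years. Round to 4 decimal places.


Answer: Macaulay duration = 5.9852 years

Derivation:
Coupon per period c = face * coupon_rate / m = 54.000000
Periods per year m = 1; per-period yield y/m = 0.062000
Number of cashflows N = 7
Cashflows (t years, CF_t, discount factor 1/(1+y/m)^(m*t), PV):
  t = 1.0000: CF_t = 54.000000, DF = 0.941620, PV = 50.847458
  t = 2.0000: CF_t = 54.000000, DF = 0.886647, PV = 47.878962
  t = 3.0000: CF_t = 54.000000, DF = 0.834885, PV = 45.083768
  t = 4.0000: CF_t = 54.000000, DF = 0.786144, PV = 42.451759
  t = 5.0000: CF_t = 54.000000, DF = 0.740248, PV = 39.973408
  t = 6.0000: CF_t = 54.000000, DF = 0.697032, PV = 37.639744
  t = 7.0000: CF_t = 1054.000000, DF = 0.656339, PV = 691.781580
Price P = sum_t PV_t = 955.656679
Macaulay numerator sum_t t * PV_t:
  t * PV_t at t = 1.0000: 50.847458
  t * PV_t at t = 2.0000: 95.757924
  t * PV_t at t = 3.0000: 135.251305
  t * PV_t at t = 4.0000: 169.807037
  t * PV_t at t = 5.0000: 199.867040
  t * PV_t at t = 6.0000: 225.838463
  t * PV_t at t = 7.0000: 4842.471057
Macaulay duration D = (sum_t t * PV_t) / P = 5719.840284 / 955.656679 = 5.985246


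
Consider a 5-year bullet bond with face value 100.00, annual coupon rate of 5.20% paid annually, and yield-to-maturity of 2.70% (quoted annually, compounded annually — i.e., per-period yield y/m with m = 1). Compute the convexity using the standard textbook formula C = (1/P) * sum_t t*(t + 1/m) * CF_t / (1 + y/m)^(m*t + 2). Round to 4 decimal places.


Answer: Convexity = 25.1009

Derivation:
Coupon per period c = face * coupon_rate / m = 5.200000
Periods per year m = 1; per-period yield y/m = 0.027000
Number of cashflows N = 5
Cashflows (t years, CF_t, discount factor 1/(1+y/m)^(m*t), PV):
  t = 1.0000: CF_t = 5.200000, DF = 0.973710, PV = 5.063291
  t = 2.0000: CF_t = 5.200000, DF = 0.948111, PV = 4.930176
  t = 3.0000: CF_t = 5.200000, DF = 0.923185, PV = 4.800561
  t = 4.0000: CF_t = 5.200000, DF = 0.898914, PV = 4.674354
  t = 5.0000: CF_t = 105.200000, DF = 0.875282, PV = 92.079621
Price P = sum_t PV_t = 111.548003
Convexity numerator sum_t t*(t + 1/m) * CF_t / (1+y/m)^(m*t + 2):
  t = 1.0000: term = 9.601122
  t = 2.0000: term = 28.046122
  t = 3.0000: term = 54.617570
  t = 4.0000: term = 88.636108
  t = 5.0000: term = 2619.050602
Convexity = (1/P) * sum = 2799.951524 / 111.548003 = 25.100866


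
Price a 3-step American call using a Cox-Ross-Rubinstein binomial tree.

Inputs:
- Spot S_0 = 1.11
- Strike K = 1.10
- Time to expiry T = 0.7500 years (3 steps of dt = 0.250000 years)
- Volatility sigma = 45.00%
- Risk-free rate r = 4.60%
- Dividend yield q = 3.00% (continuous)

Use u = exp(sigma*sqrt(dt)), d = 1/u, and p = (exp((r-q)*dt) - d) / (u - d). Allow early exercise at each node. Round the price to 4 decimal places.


dt = T/N = 0.250000
u = exp(sigma*sqrt(dt)) = 1.252323; d = 1/u = 0.798516
p = (exp((r-q)*dt) - d) / (u - d) = 0.452818
Discount per step: exp(-r*dt) = 0.988566
Stock lattice S(k, i) with i counting down-moves:
  k=0: S(0,0) = 1.1100
  k=1: S(1,0) = 1.3901; S(1,1) = 0.8864
  k=2: S(2,0) = 1.7408; S(2,1) = 1.1100; S(2,2) = 0.7078
  k=3: S(3,0) = 2.1801; S(3,1) = 1.3901; S(3,2) = 0.8864; S(3,3) = 0.5652
Terminal payoffs V(N, i) = max(S_T - K, 0):
  V(3,0) = 1.080077; V(3,1) = 0.290078; V(3,2) = 0.000000; V(3,3) = 0.000000
Backward induction: V(k, i) = exp(-r*dt) * [p * V(k+1, i) + (1-p) * V(k+1, i+1)]; then take max(V_cont, immediate exercise) for American.
  V(2,0) = exp(-r*dt) * [p*1.080077 + (1-p)*0.290078] = 0.640397; exercise = 0.640827; V(2,0) = max -> 0.640827
  V(2,1) = exp(-r*dt) * [p*0.290078 + (1-p)*0.000000] = 0.129851; exercise = 0.010000; V(2,1) = max -> 0.129851
  V(2,2) = exp(-r*dt) * [p*0.000000 + (1-p)*0.000000] = 0.000000; exercise = 0.000000; V(2,2) = max -> 0.000000
  V(1,0) = exp(-r*dt) * [p*0.640827 + (1-p)*0.129851] = 0.357099; exercise = 0.290078; V(1,0) = max -> 0.357099
  V(1,1) = exp(-r*dt) * [p*0.129851 + (1-p)*0.000000] = 0.058126; exercise = 0.000000; V(1,1) = max -> 0.058126
  V(0,0) = exp(-r*dt) * [p*0.357099 + (1-p)*0.058126] = 0.191294; exercise = 0.010000; V(0,0) = max -> 0.191294

Answer: Price = V(0,0) = 0.1913


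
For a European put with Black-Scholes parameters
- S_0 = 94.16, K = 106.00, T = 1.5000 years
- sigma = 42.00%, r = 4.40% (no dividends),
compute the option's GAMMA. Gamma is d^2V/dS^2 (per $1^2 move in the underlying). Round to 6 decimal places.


d1 = 0.1552439336; d2 = -0.3591489124
phi(d1) = 0.3941637398; exp(-qT) = 1.0000000000; exp(-rT) = 0.9361308643
Gamma = exp(-qT) * phi(d1) / (S * sigma * sqrt(T)) = 1.0000000000 * 0.3941637398 / (94.1600 * 0.4200 * 1.2247448714) = 0.008138

Answer: Gamma = 0.008138


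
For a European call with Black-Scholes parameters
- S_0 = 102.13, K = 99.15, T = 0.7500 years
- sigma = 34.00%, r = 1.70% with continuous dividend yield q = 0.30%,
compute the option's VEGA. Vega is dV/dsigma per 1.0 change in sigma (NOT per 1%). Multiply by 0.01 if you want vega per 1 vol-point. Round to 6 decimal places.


d1 = 0.2834540428; d2 = -0.0109945945
phi(d1) = 0.3832331875; exp(-qT) = 0.9977525294; exp(-rT) = 0.9873309369
Vega = S * exp(-qT) * phi(d1) * sqrt(T) = 102.1300 * 0.9977525294 * 0.3832331875 * 0.8660254038 = 33.819713

Answer: Vega = 33.819713


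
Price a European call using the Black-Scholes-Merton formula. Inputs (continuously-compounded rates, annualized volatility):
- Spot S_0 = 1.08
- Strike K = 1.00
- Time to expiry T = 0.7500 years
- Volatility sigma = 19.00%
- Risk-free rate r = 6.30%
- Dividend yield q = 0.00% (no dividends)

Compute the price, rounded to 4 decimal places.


d1 = (ln(S/K) + (r - q + 0.5*sigma^2) * T) / (sigma * sqrt(T)) = 0.83714902
d2 = d1 - sigma * sqrt(T) = 0.67260420
exp(-rT) = 0.95384891; exp(-qT) = 1.00000000
C = S_0 * exp(-qT) * N(d1) - K * exp(-rT) * N(d2)
N(d1) = 0.79874560; N(d2) = 0.74940043
C = 1.0800 * 1.00000000 * 0.79874560 - 1.0000 * 0.95384891 * 0.74940043 = 0.1478

Answer: Price = 0.1478


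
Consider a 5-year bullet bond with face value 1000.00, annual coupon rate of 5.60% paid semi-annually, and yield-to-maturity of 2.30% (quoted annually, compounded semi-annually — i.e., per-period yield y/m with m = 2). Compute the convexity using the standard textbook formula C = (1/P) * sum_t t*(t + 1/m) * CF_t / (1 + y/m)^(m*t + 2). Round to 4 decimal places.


Answer: Convexity = 23.1423

Derivation:
Coupon per period c = face * coupon_rate / m = 28.000000
Periods per year m = 2; per-period yield y/m = 0.011500
Number of cashflows N = 10
Cashflows (t years, CF_t, discount factor 1/(1+y/m)^(m*t), PV):
  t = 0.5000: CF_t = 28.000000, DF = 0.988631, PV = 27.681661
  t = 1.0000: CF_t = 28.000000, DF = 0.977391, PV = 27.366941
  t = 1.5000: CF_t = 28.000000, DF = 0.966279, PV = 27.055799
  t = 2.0000: CF_t = 28.000000, DF = 0.955293, PV = 26.748195
  t = 2.5000: CF_t = 28.000000, DF = 0.944432, PV = 26.444088
  t = 3.0000: CF_t = 28.000000, DF = 0.933694, PV = 26.143439
  t = 3.5000: CF_t = 28.000000, DF = 0.923079, PV = 25.846207
  t = 4.0000: CF_t = 28.000000, DF = 0.912584, PV = 25.552355
  t = 4.5000: CF_t = 28.000000, DF = 0.902209, PV = 25.261844
  t = 5.0000: CF_t = 1028.000000, DF = 0.891951, PV = 916.925907
Price P = sum_t PV_t = 1155.026437
Convexity numerator sum_t t*(t + 1/m) * CF_t / (1+y/m)^(m*t + 2):
  t = 0.5000: term = 13.527900
  t = 1.0000: term = 40.122293
  t = 1.5000: term = 79.332264
  t = 2.0000: term = 130.717193
  t = 2.5000: term = 193.846554
  t = 3.0000: term = 268.299729
  t = 3.5000: term = 353.665815
  t = 4.0000: term = 449.543441
  t = 4.5000: term = 555.540584
  t = 5.0000: term = 24645.359821
Convexity = (1/P) * sum = 26729.955593 / 1155.026437 = 23.142289


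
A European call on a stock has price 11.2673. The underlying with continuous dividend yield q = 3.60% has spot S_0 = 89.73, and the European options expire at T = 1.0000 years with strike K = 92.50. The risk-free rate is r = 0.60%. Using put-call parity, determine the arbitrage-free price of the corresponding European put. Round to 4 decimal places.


Put-call parity: C - P = S_0 * exp(-qT) - K * exp(-rT).
S_0 * exp(-qT) = 89.7300 * 0.96464029 = 86.55717353
K * exp(-rT) = 92.5000 * 0.99401796 = 91.94666167
P = C - S*exp(-qT) + K*exp(-rT)
P = 11.2673 - 86.55717353 + 91.94666167 = 16.6568

Answer: Put price = 16.6568


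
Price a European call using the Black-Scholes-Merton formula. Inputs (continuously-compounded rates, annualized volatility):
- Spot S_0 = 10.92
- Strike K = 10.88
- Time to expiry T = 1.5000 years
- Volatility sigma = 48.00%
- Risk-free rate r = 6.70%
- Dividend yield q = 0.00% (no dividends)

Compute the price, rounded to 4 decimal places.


Answer: Price = 2.9764

Derivation:
d1 = (ln(S/K) + (r - q + 0.5*sigma^2) * T) / (sigma * sqrt(T)) = 0.47113508
d2 = d1 - sigma * sqrt(T) = -0.11674246
exp(-rT) = 0.90438511; exp(-qT) = 1.00000000
C = S_0 * exp(-qT) * N(d1) - K * exp(-rT) * N(d2)
N(d1) = 0.68122786; N(d2) = 0.45353207
C = 10.9200 * 1.00000000 * 0.68122786 - 10.8800 * 0.90438511 * 0.45353207 = 2.9764


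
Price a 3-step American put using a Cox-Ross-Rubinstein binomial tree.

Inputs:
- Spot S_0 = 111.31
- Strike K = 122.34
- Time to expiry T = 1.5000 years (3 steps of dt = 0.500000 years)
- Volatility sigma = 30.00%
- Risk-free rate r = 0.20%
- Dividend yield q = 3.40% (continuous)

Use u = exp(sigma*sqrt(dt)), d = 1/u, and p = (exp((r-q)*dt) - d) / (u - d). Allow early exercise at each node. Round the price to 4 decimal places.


dt = T/N = 0.500000
u = exp(sigma*sqrt(dt)) = 1.236311; d = 1/u = 0.808858
p = (exp((r-q)*dt) - d) / (u - d) = 0.410032
Discount per step: exp(-r*dt) = 0.999000
Stock lattice S(k, i) with i counting down-moves:
  k=0: S(0,0) = 111.3100
  k=1: S(1,0) = 137.6138; S(1,1) = 90.0340
  k=2: S(2,0) = 170.1335; S(2,1) = 111.3100; S(2,2) = 72.8247
  k=3: S(3,0) = 210.3379; S(3,1) = 137.6138; S(3,2) = 90.0340; S(3,3) = 58.9048
Terminal payoffs V(N, i) = max(K - S_T, 0):
  V(3,0) = 0.000000; V(3,1) = 0.000000; V(3,2) = 32.306028; V(3,3) = 63.435175
Backward induction: V(k, i) = exp(-r*dt) * [p * V(k+1, i) + (1-p) * V(k+1, i+1)]; then take max(V_cont, immediate exercise) for American.
  V(2,0) = exp(-r*dt) * [p*0.000000 + (1-p)*0.000000] = 0.000000; exercise = 0.000000; V(2,0) = max -> 0.000000
  V(2,1) = exp(-r*dt) * [p*0.000000 + (1-p)*32.306028] = 19.040478; exercise = 11.030000; V(2,1) = max -> 19.040478
  V(2,2) = exp(-r*dt) * [p*32.306028 + (1-p)*63.435175] = 50.620588; exercise = 49.515311; V(2,2) = max -> 50.620588
  V(1,0) = exp(-r*dt) * [p*0.000000 + (1-p)*19.040478] = 11.222048; exercise = 0.000000; V(1,0) = max -> 11.222048
  V(1,1) = exp(-r*dt) * [p*19.040478 + (1-p)*50.620588] = 37.634085; exercise = 32.306028; V(1,1) = max -> 37.634085
  V(0,0) = exp(-r*dt) * [p*11.222048 + (1-p)*37.634085] = 26.777518; exercise = 11.030000; V(0,0) = max -> 26.777518

Answer: Price = V(0,0) = 26.7775


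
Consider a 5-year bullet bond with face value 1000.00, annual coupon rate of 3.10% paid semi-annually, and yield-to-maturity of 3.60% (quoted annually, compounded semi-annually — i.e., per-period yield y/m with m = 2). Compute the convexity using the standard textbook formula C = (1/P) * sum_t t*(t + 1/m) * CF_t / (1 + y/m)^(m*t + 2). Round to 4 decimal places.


Answer: Convexity = 24.1829

Derivation:
Coupon per period c = face * coupon_rate / m = 15.500000
Periods per year m = 2; per-period yield y/m = 0.018000
Number of cashflows N = 10
Cashflows (t years, CF_t, discount factor 1/(1+y/m)^(m*t), PV):
  t = 0.5000: CF_t = 15.500000, DF = 0.982318, PV = 15.225933
  t = 1.0000: CF_t = 15.500000, DF = 0.964949, PV = 14.956712
  t = 1.5000: CF_t = 15.500000, DF = 0.947887, PV = 14.692252
  t = 2.0000: CF_t = 15.500000, DF = 0.931127, PV = 14.432467
  t = 2.5000: CF_t = 15.500000, DF = 0.914663, PV = 14.177276
  t = 3.0000: CF_t = 15.500000, DF = 0.898490, PV = 13.926598
  t = 3.5000: CF_t = 15.500000, DF = 0.882603, PV = 13.680351
  t = 4.0000: CF_t = 15.500000, DF = 0.866997, PV = 13.438459
  t = 4.5000: CF_t = 15.500000, DF = 0.851667, PV = 13.200844
  t = 5.0000: CF_t = 1015.500000, DF = 0.836608, PV = 849.575829
Price P = sum_t PV_t = 977.306722
Convexity numerator sum_t t*(t + 1/m) * CF_t / (1+y/m)^(m*t + 2):
  t = 0.5000: term = 7.346126
  t = 1.0000: term = 21.648701
  t = 1.5000: term = 42.531829
  t = 2.0000: term = 69.632988
  t = 2.5000: term = 102.602635
  t = 3.0000: term = 141.103821
  t = 3.5000: term = 184.811815
  t = 4.0000: term = 233.413743
  t = 4.5000: term = 286.608231
  t = 5.0000: term = 22544.431361
Convexity = (1/P) * sum = 23634.131251 / 977.306722 = 24.182921


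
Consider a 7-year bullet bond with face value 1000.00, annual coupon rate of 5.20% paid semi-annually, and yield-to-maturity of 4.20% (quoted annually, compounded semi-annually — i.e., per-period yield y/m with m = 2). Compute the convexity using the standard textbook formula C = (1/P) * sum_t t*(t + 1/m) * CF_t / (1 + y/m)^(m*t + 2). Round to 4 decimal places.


Coupon per period c = face * coupon_rate / m = 26.000000
Periods per year m = 2; per-period yield y/m = 0.021000
Number of cashflows N = 14
Cashflows (t years, CF_t, discount factor 1/(1+y/m)^(m*t), PV):
  t = 0.5000: CF_t = 26.000000, DF = 0.979432, PV = 25.465230
  t = 1.0000: CF_t = 26.000000, DF = 0.959287, PV = 24.941460
  t = 1.5000: CF_t = 26.000000, DF = 0.939556, PV = 24.428462
  t = 2.0000: CF_t = 26.000000, DF = 0.920231, PV = 23.926015
  t = 2.5000: CF_t = 26.000000, DF = 0.901304, PV = 23.433904
  t = 3.0000: CF_t = 26.000000, DF = 0.882766, PV = 22.951913
  t = 3.5000: CF_t = 26.000000, DF = 0.864609, PV = 22.479837
  t = 4.0000: CF_t = 26.000000, DF = 0.846826, PV = 22.017470
  t = 4.5000: CF_t = 26.000000, DF = 0.829408, PV = 21.564613
  t = 5.0000: CF_t = 26.000000, DF = 0.812349, PV = 21.121071
  t = 5.5000: CF_t = 26.000000, DF = 0.795640, PV = 20.686651
  t = 6.0000: CF_t = 26.000000, DF = 0.779276, PV = 20.261166
  t = 6.5000: CF_t = 26.000000, DF = 0.763247, PV = 19.844433
  t = 7.0000: CF_t = 1026.000000, DF = 0.747549, PV = 766.985178
Price P = sum_t PV_t = 1060.107403
Convexity numerator sum_t t*(t + 1/m) * CF_t / (1+y/m)^(m*t + 2):
  t = 0.5000: term = 12.214231
  t = 1.0000: term = 35.889023
  t = 1.5000: term = 70.301711
  t = 2.0000: term = 114.759567
  t = 2.5000: term = 168.598776
  t = 3.0000: term = 231.183434
  t = 3.5000: term = 301.904582
  t = 4.0000: term = 380.179270
  t = 4.5000: term = 465.449645
  t = 5.0000: term = 557.182075
  t = 5.5000: term = 654.866298
  t = 6.0000: term = 758.014592
  t = 6.5000: term = 866.160976
  t = 7.0000: term = 38627.338977
Convexity = (1/P) * sum = 43244.043157 / 1060.107403 = 40.792134

Answer: Convexity = 40.7921


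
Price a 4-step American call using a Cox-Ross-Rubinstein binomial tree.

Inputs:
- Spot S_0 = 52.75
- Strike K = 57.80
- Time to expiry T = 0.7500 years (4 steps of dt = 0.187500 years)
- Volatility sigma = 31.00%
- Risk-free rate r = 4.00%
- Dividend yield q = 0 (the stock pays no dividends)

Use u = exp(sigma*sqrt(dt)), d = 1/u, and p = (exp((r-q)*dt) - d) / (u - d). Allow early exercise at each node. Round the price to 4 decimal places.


Answer: Price = V(0,0) = 4.5375

Derivation:
dt = T/N = 0.187500
u = exp(sigma*sqrt(dt)) = 1.143660; d = 1/u = 0.874385
p = (exp((r-q)*dt) - d) / (u - d) = 0.494449
Discount per step: exp(-r*dt) = 0.992528
Stock lattice S(k, i) with i counting down-moves:
  k=0: S(0,0) = 52.7500
  k=1: S(1,0) = 60.3281; S(1,1) = 46.1238
  k=2: S(2,0) = 68.9948; S(2,1) = 52.7500; S(2,2) = 40.3300
  k=3: S(3,0) = 78.9067; S(3,1) = 60.3281; S(3,2) = 46.1238; S(3,3) = 35.2640
  k=4: S(4,0) = 90.2424; S(4,1) = 68.9948; S(4,2) = 52.7500; S(4,3) = 40.3300; S(4,4) = 30.8343
Terminal payoffs V(N, i) = max(S_T - K, 0):
  V(4,0) = 32.442413; V(4,1) = 11.194835; V(4,2) = 0.000000; V(4,3) = 0.000000; V(4,4) = 0.000000
Backward induction: V(k, i) = exp(-r*dt) * [p * V(k+1, i) + (1-p) * V(k+1, i+1)]; then take max(V_cont, immediate exercise) for American.
  V(3,0) = exp(-r*dt) * [p*32.442413 + (1-p)*11.194835] = 21.538535; exercise = 21.106656; V(3,0) = max -> 21.538535
  V(3,1) = exp(-r*dt) * [p*11.194835 + (1-p)*0.000000] = 5.493917; exercise = 2.528083; V(3,1) = max -> 5.493917
  V(3,2) = exp(-r*dt) * [p*0.000000 + (1-p)*0.000000] = 0.000000; exercise = 0.000000; V(3,2) = max -> 0.000000
  V(3,3) = exp(-r*dt) * [p*0.000000 + (1-p)*0.000000] = 0.000000; exercise = 0.000000; V(3,3) = max -> 0.000000
  V(2,0) = exp(-r*dt) * [p*21.538535 + (1-p)*5.493917] = 13.326837; exercise = 11.194835; V(2,0) = max -> 13.326837
  V(2,1) = exp(-r*dt) * [p*5.493917 + (1-p)*0.000000] = 2.696165; exercise = 0.000000; V(2,1) = max -> 2.696165
  V(2,2) = exp(-r*dt) * [p*0.000000 + (1-p)*0.000000] = 0.000000; exercise = 0.000000; V(2,2) = max -> 0.000000
  V(1,0) = exp(-r*dt) * [p*13.326837 + (1-p)*2.696165] = 7.893071; exercise = 2.528083; V(1,0) = max -> 7.893071
  V(1,1) = exp(-r*dt) * [p*2.696165 + (1-p)*0.000000] = 1.323155; exercise = 0.000000; V(1,1) = max -> 1.323155
  V(0,0) = exp(-r*dt) * [p*7.893071 + (1-p)*1.323155] = 4.537485; exercise = 0.000000; V(0,0) = max -> 4.537485


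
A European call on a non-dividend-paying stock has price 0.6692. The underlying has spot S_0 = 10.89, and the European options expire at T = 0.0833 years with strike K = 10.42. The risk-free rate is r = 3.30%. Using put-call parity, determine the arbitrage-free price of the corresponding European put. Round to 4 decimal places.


Answer: Put price = 0.1706

Derivation:
Put-call parity: C - P = S_0 * exp(-qT) - K * exp(-rT).
S_0 * exp(-qT) = 10.8900 * 1.00000000 = 10.89000000
K * exp(-rT) = 10.4200 * 0.99725487 = 10.39139580
P = C - S*exp(-qT) + K*exp(-rT)
P = 0.6692 - 10.89000000 + 10.39139580 = 0.1706


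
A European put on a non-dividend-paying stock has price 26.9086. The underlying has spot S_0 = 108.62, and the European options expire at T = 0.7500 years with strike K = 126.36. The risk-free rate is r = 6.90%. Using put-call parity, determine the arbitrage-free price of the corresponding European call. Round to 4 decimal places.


Answer: Call price = 15.5414

Derivation:
Put-call parity: C - P = S_0 * exp(-qT) - K * exp(-rT).
S_0 * exp(-qT) = 108.6200 * 1.00000000 = 108.62000000
K * exp(-rT) = 126.3600 * 0.94956623 = 119.98718866
C = P + S*exp(-qT) - K*exp(-rT)
C = 26.9086 + 108.62000000 - 119.98718866 = 15.5414
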